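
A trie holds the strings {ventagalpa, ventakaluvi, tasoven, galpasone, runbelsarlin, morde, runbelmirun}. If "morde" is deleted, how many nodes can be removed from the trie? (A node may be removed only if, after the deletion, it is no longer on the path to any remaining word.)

5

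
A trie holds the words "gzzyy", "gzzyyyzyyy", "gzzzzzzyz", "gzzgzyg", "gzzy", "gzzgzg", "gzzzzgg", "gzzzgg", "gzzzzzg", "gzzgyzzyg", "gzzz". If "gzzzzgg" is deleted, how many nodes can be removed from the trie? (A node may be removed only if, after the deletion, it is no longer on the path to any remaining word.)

Walk "gzzzzgg" from the leaf back toward the root, removing each node that no remaining word uses.
The suffix "gg" (2 nodes) is used only by "gzzzzgg"; the node for "gzzzz" still has the child "z", so pruning stops there.
Nodes removed: 2

2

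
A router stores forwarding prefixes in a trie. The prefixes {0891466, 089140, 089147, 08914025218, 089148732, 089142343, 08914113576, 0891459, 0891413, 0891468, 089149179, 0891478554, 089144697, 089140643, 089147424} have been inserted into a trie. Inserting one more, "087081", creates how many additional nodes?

The longest prefix of "087081" already in the trie is "08" (length 2).
So 6 − 2 = 4 new nodes.

4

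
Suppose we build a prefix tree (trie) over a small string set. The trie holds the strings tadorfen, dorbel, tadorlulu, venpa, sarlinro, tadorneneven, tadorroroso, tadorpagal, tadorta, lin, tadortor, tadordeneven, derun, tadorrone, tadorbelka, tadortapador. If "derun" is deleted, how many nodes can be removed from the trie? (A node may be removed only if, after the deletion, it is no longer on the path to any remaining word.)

4

A node on "derun"'s path can go only if nothing else ends at it or branches off below it.
The suffix "erun" (4 nodes) is used only by "derun"; the node for "d" still has the child "o", so pruning stops there.
Nodes removed: 4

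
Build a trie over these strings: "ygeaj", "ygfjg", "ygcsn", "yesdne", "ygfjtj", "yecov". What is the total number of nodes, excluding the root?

Trace insertions, counting only characters that open a new branch:
  "ygeaj" → 5 new (y, g, e, a, j)
  "ygfjg" → prefix "yg" already present; 3 new (f, j, g)
  "ygcsn" → prefix "yg" already present; 3 new (c, s, n)
  "yesdne" → prefix "y" already present; 5 new (e, s, d, n, e)
  "ygfjtj" → prefix "ygfj" already present; 2 new (t, j)
  "yecov" → prefix "ye" already present; 3 new (c, o, v)
Total nodes = 5 + 3 + 3 + 5 + 2 + 3 = 21

21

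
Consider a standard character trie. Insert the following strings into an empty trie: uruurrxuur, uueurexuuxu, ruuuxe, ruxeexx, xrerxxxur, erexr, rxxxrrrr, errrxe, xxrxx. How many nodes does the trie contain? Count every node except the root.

Insert word by word; a character creates a node only if that edge doesn't already exist:
  "uruurrxuur" → 10 new (u, r, u, u, r, r, x, u, u, r)
  "uueurexuuxu" → prefix "u" already present; 10 new (u, e, u, r, e, x, u, u, x, u)
  "ruuuxe" → 6 new (r, u, u, u, x, e)
  "ruxeexx" → prefix "ru" already present; 5 new (x, e, e, x, x)
  "xrerxxxur" → 9 new (x, r, e, r, x, x, x, u, r)
  "erexr" → 5 new (e, r, e, x, r)
  "rxxxrrrr" → prefix "r" already present; 7 new (x, x, x, r, r, r, r)
  "errrxe" → prefix "er" already present; 4 new (r, r, x, e)
  "xxrxx" → prefix "x" already present; 4 new (x, r, x, x)
Total nodes = 10 + 10 + 6 + 5 + 9 + 5 + 7 + 4 + 4 = 60

60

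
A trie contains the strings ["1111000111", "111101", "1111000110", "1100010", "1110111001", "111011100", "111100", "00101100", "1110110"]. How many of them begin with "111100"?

Filter for entries beginning with "111100":
Matches: "111100", "1111000110", "1111000111"
Count: 3

3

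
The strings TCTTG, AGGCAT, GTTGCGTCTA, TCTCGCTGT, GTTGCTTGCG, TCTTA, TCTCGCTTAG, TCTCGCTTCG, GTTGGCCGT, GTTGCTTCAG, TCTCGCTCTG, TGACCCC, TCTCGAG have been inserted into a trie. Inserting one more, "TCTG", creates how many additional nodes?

The longest prefix of "TCTG" already in the trie is "TCT" (length 3).
Each of the 1 remaining characters creates one node.

1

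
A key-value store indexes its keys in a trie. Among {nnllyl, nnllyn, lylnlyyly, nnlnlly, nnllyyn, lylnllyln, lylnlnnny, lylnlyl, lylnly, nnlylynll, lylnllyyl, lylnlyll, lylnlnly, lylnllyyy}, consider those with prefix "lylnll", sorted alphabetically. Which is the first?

lylnllyln

Words with prefix "lylnll", in lexicographic order: "lylnllyln", "lylnllyyl", "lylnllyyy"
The 1st is lylnllyln.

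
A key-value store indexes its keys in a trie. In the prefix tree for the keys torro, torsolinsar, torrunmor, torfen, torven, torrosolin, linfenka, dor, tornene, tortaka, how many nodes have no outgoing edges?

A leaf is a node with no children — equivalently, the end of a word that is not a proper prefix of any other stored word.
Those words: "dor", "linfenka", "torfen", "tornene", "torrosolin", "torrunmor", "torsolinsar", "tortaka", "torven"
Leaf count: 9

9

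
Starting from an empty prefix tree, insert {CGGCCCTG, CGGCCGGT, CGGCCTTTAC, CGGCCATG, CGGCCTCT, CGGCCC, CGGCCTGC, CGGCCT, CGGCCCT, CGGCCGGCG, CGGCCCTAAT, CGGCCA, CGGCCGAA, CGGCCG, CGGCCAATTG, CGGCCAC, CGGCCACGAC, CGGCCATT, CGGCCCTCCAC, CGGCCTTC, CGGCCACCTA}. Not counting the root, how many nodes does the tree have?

Insert word by word; a character creates a node only if that edge doesn't already exist:
  "CGGCCCTG" → 8 new (C, G, G, C, C, C, T, G)
  "CGGCCGGT" → prefix "CGGCC" already present; 3 new (G, G, T)
  "CGGCCTTTAC" → prefix "CGGCC" already present; 5 new (T, T, T, A, C)
  "CGGCCATG" → prefix "CGGCC" already present; 3 new (A, T, G)
  "CGGCCTCT" → prefix "CGGCCT" already present; 2 new (C, T)
  "CGGCCC" → prefix "CGGCCC" already present; 0 new (none)
  "CGGCCTGC" → prefix "CGGCCT" already present; 2 new (G, C)
  "CGGCCT" → prefix "CGGCCT" already present; 0 new (none)
  "CGGCCCT" → prefix "CGGCCCT" already present; 0 new (none)
  "CGGCCGGCG" → prefix "CGGCCGG" already present; 2 new (C, G)
  "CGGCCCTAAT" → prefix "CGGCCCT" already present; 3 new (A, A, T)
  "CGGCCA" → prefix "CGGCCA" already present; 0 new (none)
  "CGGCCGAA" → prefix "CGGCCG" already present; 2 new (A, A)
  "CGGCCG" → prefix "CGGCCG" already present; 0 new (none)
  "CGGCCAATTG" → prefix "CGGCCA" already present; 4 new (A, T, T, G)
  "CGGCCAC" → prefix "CGGCCA" already present; 1 new (C)
  "CGGCCACGAC" → prefix "CGGCCAC" already present; 3 new (G, A, C)
  "CGGCCATT" → prefix "CGGCCAT" already present; 1 new (T)
  "CGGCCCTCCAC" → prefix "CGGCCCT" already present; 4 new (C, C, A, C)
  "CGGCCTTC" → prefix "CGGCCTT" already present; 1 new (C)
  "CGGCCACCTA" → prefix "CGGCCAC" already present; 3 new (C, T, A)
Total nodes = 8 + 3 + 5 + 3 + 2 + 0 + 2 + 0 + 0 + 2 + 3 + 0 + 2 + 0 + 4 + 1 + 3 + 1 + 4 + 1 + 3 = 47

47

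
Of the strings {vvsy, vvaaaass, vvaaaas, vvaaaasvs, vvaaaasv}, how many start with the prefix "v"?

5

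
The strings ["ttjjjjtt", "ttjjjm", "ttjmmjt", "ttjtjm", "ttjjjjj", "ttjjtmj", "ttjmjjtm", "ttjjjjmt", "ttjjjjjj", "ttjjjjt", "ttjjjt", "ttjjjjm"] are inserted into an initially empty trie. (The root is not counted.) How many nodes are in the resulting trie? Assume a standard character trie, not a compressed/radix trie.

Trie structure (* marks end of a word):
(root)
└─ t
   └─ t
      └─ j
         ├─ j
         │  ├─ j
         │  │  ├─ j
         │  │  │  ├─ j *
         │  │  │  │  └─ j *
         │  │  │  ├─ m *
         │  │  │  │  └─ t *
         │  │  │  └─ t *
         │  │  │     └─ t *
         │  │  ├─ m *
         │  │  └─ t *
         │  └─ t
         │     └─ m
         │        └─ j *
         ├─ m
         │  ├─ j
         │  │  └─ j
         │  │     └─ t
         │  │        └─ m *
         │  └─ m
         │     └─ j
         │        └─ t *
         └─ t
            └─ j
               └─ m *
Counting every labelled node above: 28.

28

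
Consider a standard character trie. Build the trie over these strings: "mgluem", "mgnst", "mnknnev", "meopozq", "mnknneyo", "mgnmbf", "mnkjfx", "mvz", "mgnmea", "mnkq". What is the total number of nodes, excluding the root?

34

Trie structure (* marks end of a word):
(root)
└─ m
   ├─ e
   │  └─ o
   │     └─ p
   │        └─ o
   │           └─ z
   │              └─ q *
   ├─ g
   │  ├─ l
   │  │  └─ u
   │  │     └─ e
   │  │        └─ m *
   │  └─ n
   │     ├─ m
   │     │  ├─ b
   │     │  │  └─ f *
   │     │  └─ e
   │     │     └─ a *
   │     └─ s
   │        └─ t *
   ├─ n
   │  └─ k
   │     ├─ j
   │     │  └─ f
   │     │     └─ x *
   │     ├─ n
   │     │  └─ n
   │     │     └─ e
   │     │        ├─ v *
   │     │        └─ y
   │     │           └─ o *
   │     └─ q *
   └─ v
      └─ z *
Counting every labelled node above: 34.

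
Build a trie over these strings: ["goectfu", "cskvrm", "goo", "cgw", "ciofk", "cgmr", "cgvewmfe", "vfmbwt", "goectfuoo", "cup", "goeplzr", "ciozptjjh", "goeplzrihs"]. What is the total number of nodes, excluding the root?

Trace insertions, counting only characters that open a new branch:
  "goectfu" → 7 new (g, o, e, c, t, f, u)
  "cskvrm" → 6 new (c, s, k, v, r, m)
  "goo" → prefix "go" already present; 1 new (o)
  "cgw" → prefix "c" already present; 2 new (g, w)
  "ciofk" → prefix "c" already present; 4 new (i, o, f, k)
  "cgmr" → prefix "cg" already present; 2 new (m, r)
  "cgvewmfe" → prefix "cg" already present; 6 new (v, e, w, m, f, e)
  "vfmbwt" → 6 new (v, f, m, b, w, t)
  "goectfuoo" → prefix "goectfu" already present; 2 new (o, o)
  "cup" → prefix "c" already present; 2 new (u, p)
  "goeplzr" → prefix "goe" already present; 4 new (p, l, z, r)
  "ciozptjjh" → prefix "cio" already present; 6 new (z, p, t, j, j, h)
  "goeplzrihs" → prefix "goeplzr" already present; 3 new (i, h, s)
Total nodes = 7 + 6 + 1 + 2 + 4 + 2 + 6 + 6 + 2 + 2 + 4 + 6 + 3 = 51

51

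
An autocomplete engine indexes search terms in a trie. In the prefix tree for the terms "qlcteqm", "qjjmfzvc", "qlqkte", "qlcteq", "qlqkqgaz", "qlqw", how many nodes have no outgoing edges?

A leaf is a node with no children — equivalently, the end of a word that is not a proper prefix of any other stored word.
Those words: "qjjmfzvc", "qlcteqm", "qlqkqgaz", "qlqkte", "qlqw"
Leaf count: 5

5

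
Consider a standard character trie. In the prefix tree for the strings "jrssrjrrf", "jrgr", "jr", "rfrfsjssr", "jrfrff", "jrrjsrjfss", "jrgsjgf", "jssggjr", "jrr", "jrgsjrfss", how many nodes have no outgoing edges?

8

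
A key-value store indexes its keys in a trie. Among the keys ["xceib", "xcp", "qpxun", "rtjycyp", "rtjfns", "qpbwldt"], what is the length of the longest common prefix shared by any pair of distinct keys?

3

Look for the deepest trie node that still has at least two words in its subtree.
e.g. "rtjfns" and "rtjycyp" share the prefix "rtj" of length 3; no pair shares a longer one.
Longest shared-prefix length: 3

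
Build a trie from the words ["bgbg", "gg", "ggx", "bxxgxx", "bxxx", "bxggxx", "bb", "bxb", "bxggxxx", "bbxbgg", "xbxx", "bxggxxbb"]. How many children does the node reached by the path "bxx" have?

2

Walk "bxx" from the root, arriving at one node.
Characters that immediately follow "bxx" among the stored strings: {g, x}.
That node has 2 child edges.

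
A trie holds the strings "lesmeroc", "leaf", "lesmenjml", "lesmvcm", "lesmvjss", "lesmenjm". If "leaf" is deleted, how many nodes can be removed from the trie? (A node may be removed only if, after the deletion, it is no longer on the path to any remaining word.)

A node on "leaf"'s path can go only if nothing else ends at it or branches off below it.
The suffix "af" (2 nodes) is used only by "leaf"; the node for "le" still has the child "s", so pruning stops there.
Nodes removed: 2

2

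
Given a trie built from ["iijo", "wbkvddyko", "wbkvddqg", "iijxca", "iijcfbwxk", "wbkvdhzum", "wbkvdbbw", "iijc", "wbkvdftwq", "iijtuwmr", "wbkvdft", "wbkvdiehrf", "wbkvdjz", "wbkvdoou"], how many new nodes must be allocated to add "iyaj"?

3

The longest prefix of "iyaj" already in the trie is "i" (length 1).
Each of the 3 remaining characters creates one node.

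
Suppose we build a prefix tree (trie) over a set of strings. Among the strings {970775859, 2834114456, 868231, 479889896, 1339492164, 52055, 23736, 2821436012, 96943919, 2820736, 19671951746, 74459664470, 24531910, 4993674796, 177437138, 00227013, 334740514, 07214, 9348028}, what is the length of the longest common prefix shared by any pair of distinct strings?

3

The deepest shared node is where two words last agree before diverging.
e.g. "2820736" and "2821436012" share the prefix "282" of length 3; no pair shares a longer one.
Longest shared-prefix length: 3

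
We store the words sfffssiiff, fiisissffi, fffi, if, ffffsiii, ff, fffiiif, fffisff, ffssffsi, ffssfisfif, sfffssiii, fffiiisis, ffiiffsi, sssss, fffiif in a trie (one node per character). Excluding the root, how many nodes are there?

Insert word by word; a character creates a node only if that edge doesn't already exist:
  "sfffssiiff" → 10 new (s, f, f, f, s, s, i, i, f, f)
  "fiisissffi" → 10 new (f, i, i, s, i, s, s, f, f, i)
  "fffi" → prefix "f" already present; 3 new (f, f, i)
  "if" → 2 new (i, f)
  "ffffsiii" → prefix "fff" already present; 5 new (f, s, i, i, i)
  "ff" → prefix "ff" already present; 0 new (none)
  "fffiiif" → prefix "fffi" already present; 3 new (i, i, f)
  "fffisff" → prefix "fffi" already present; 3 new (s, f, f)
  "ffssffsi" → prefix "ff" already present; 6 new (s, s, f, f, s, i)
  "ffssfisfif" → prefix "ffssf" already present; 5 new (i, s, f, i, f)
  "sfffssiii" → prefix "sfffssii" already present; 1 new (i)
  "fffiiisis" → prefix "fffiii" already present; 3 new (s, i, s)
  "ffiiffsi" → prefix "ff" already present; 6 new (i, i, f, f, s, i)
  "sssss" → prefix "s" already present; 4 new (s, s, s, s)
  "fffiif" → prefix "fffii" already present; 1 new (f)
Total nodes = 10 + 10 + 3 + 2 + 5 + 0 + 3 + 3 + 6 + 5 + 1 + 3 + 6 + 4 + 1 = 62

62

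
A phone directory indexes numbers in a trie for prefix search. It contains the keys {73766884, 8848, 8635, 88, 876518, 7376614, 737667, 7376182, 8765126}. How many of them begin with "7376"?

4

Filter for entries beginning with "7376":
Words under "7376": 7376182, 7376614, 737667, 73766884
Count: 4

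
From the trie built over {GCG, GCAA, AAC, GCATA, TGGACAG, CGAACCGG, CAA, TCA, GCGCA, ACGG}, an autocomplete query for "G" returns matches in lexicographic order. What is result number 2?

Filter for "G…" and sort: "GCAA", "GCATA", "GCG", "GCGCA"
The 2nd is GCATA.

GCATA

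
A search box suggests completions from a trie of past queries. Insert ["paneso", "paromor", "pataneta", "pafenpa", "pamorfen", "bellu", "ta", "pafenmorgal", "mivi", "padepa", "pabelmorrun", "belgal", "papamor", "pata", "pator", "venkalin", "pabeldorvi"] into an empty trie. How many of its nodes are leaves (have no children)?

16

A leaf is a node with no children — equivalently, the end of a word that is not a proper prefix of any other stored word.
Those words: "belgal", "bellu", "mivi", "pabeldorvi", "pabelmorrun", "padepa", "pafenmorgal", "pafenpa", "pamorfen", "paneso", "papamor", "paromor", "pataneta", "pator", "ta", "venkalin"
Leaf count: 16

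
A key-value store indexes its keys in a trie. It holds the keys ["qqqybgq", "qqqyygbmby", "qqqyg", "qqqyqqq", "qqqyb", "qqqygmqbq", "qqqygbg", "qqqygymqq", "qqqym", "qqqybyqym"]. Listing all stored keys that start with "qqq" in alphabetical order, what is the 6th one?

qqqygmqbq

DFS of the "qqq" subtree visits, in order: "qqqyb", "qqqybgq", "qqqybyqym", "qqqyg", "qqqygbg", "qqqygmqbq", "qqqygymqq", "qqqym", "qqqyqqq", "qqqyygbmby"
Position 6: qqqygmqbq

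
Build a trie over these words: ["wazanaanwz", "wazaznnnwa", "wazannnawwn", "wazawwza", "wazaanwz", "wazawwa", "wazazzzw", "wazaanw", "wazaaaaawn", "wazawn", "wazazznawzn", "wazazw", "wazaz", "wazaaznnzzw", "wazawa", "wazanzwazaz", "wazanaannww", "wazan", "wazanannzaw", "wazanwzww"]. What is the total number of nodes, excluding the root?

Trace insertions, counting only characters that open a new branch:
  "wazanaanwz" → 10 new (w, a, z, a, n, a, a, n, w, z)
  "wazaznnnwa" → prefix "waza" already present; 6 new (z, n, n, n, w, a)
  "wazannnawwn" → prefix "wazan" already present; 6 new (n, n, a, w, w, n)
  "wazawwza" → prefix "waza" already present; 4 new (w, w, z, a)
  "wazaanwz" → prefix "waza" already present; 4 new (a, n, w, z)
  "wazawwa" → prefix "wazaww" already present; 1 new (a)
  "wazazzzw" → prefix "wazaz" already present; 3 new (z, z, w)
  "wazaanw" → prefix "wazaanw" already present; 0 new (none)
  "wazaaaaawn" → prefix "wazaa" already present; 5 new (a, a, a, w, n)
  "wazawn" → prefix "wazaw" already present; 1 new (n)
  "wazazznawzn" → prefix "wazazz" already present; 5 new (n, a, w, z, n)
  "wazazw" → prefix "wazaz" already present; 1 new (w)
  "wazaz" → prefix "wazaz" already present; 0 new (none)
  "wazaaznnzzw" → prefix "wazaa" already present; 6 new (z, n, n, z, z, w)
  "wazawa" → prefix "wazaw" already present; 1 new (a)
  "wazanzwazaz" → prefix "wazan" already present; 6 new (z, w, a, z, a, z)
  "wazanaannww" → prefix "wazanaan" already present; 3 new (n, w, w)
  "wazan" → prefix "wazan" already present; 0 new (none)
  "wazanannzaw" → prefix "wazana" already present; 5 new (n, n, z, a, w)
  "wazanwzww" → prefix "wazan" already present; 4 new (w, z, w, w)
Total nodes = 10 + 6 + 6 + 4 + 4 + 1 + 3 + 0 + 5 + 1 + 5 + 1 + 0 + 6 + 1 + 6 + 3 + 0 + 5 + 4 = 71

71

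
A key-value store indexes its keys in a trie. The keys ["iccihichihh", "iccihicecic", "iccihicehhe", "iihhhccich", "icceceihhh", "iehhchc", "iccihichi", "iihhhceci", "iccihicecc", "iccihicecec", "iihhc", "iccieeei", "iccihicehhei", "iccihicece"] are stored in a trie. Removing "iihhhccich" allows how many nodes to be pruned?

After clearing the end-marker at "iihhhccich", prune upward until reaching a node still needed by another word.
The suffix "cich" (4 nodes) is used only by "iihhhccich"; the node for "iihhhc" still has the child "e", so pruning stops there.
Nodes removed: 4

4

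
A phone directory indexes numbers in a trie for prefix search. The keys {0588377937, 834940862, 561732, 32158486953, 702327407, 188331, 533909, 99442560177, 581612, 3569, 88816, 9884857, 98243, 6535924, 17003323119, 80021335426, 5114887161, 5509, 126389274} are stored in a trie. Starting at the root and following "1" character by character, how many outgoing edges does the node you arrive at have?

Walk "1" from the root, arriving at one node.
Distinct next characters after "1": 2, 7, 8.
That node has 3 child edges.

3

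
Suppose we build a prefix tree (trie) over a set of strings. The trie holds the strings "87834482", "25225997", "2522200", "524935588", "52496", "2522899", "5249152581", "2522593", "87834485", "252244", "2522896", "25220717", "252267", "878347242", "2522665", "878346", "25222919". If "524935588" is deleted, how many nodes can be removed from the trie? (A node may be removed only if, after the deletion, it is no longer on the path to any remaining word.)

5

After clearing the end-marker at "524935588", prune upward until reaching a node still needed by another word.
The suffix "35588" (5 nodes) is used only by "524935588"; the node for "5249" still has the child "6", so pruning stops there.
Nodes removed: 5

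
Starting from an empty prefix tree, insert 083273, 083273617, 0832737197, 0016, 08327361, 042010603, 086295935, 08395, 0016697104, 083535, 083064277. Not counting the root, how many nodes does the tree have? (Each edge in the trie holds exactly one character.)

Insert word by word; a character creates a node only if that edge doesn't already exist:
  "083273" → 6 new (0, 8, 3, 2, 7, 3)
  "083273617" → prefix "083273" already present; 3 new (6, 1, 7)
  "0832737197" → prefix "083273" already present; 4 new (7, 1, 9, 7)
  "0016" → prefix "0" already present; 3 new (0, 1, 6)
  "08327361" → prefix "08327361" already present; 0 new (none)
  "042010603" → prefix "0" already present; 8 new (4, 2, 0, 1, 0, 6, 0, 3)
  "086295935" → prefix "08" already present; 7 new (6, 2, 9, 5, 9, 3, 5)
  "08395" → prefix "083" already present; 2 new (9, 5)
  "0016697104" → prefix "0016" already present; 6 new (6, 9, 7, 1, 0, 4)
  "083535" → prefix "083" already present; 3 new (5, 3, 5)
  "083064277" → prefix "083" already present; 6 new (0, 6, 4, 2, 7, 7)
Total nodes = 6 + 3 + 4 + 3 + 0 + 8 + 7 + 2 + 6 + 3 + 6 = 48

48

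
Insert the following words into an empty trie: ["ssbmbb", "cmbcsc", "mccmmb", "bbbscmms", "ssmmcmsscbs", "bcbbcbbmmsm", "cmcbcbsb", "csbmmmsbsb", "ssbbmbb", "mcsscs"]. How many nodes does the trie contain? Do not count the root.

Trace insertions, counting only characters that open a new branch:
  "ssbmbb" → 6 new (s, s, b, m, b, b)
  "cmbcsc" → 6 new (c, m, b, c, s, c)
  "mccmmb" → 6 new (m, c, c, m, m, b)
  "bbbscmms" → 8 new (b, b, b, s, c, m, m, s)
  "ssmmcmsscbs" → prefix "ss" already present; 9 new (m, m, c, m, s, s, c, b, s)
  "bcbbcbbmmsm" → prefix "b" already present; 10 new (c, b, b, c, b, b, m, m, s, m)
  "cmcbcbsb" → prefix "cm" already present; 6 new (c, b, c, b, s, b)
  "csbmmmsbsb" → prefix "c" already present; 9 new (s, b, m, m, m, s, b, s, b)
  "ssbbmbb" → prefix "ssb" already present; 4 new (b, m, b, b)
  "mcsscs" → prefix "mc" already present; 4 new (s, s, c, s)
Total nodes = 6 + 6 + 6 + 8 + 9 + 10 + 6 + 9 + 4 + 4 = 68

68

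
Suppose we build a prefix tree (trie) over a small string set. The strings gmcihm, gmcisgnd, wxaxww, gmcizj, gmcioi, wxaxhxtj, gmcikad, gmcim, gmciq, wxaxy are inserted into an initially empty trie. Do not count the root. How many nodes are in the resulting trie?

Trie structure (* marks end of a word):
(root)
├─ g
│  └─ m
│     └─ c
│        └─ i
│           ├─ h
│           │  └─ m *
│           ├─ k
│           │  └─ a
│           │     └─ d *
│           ├─ m *
│           ├─ o
│           │  └─ i *
│           ├─ q *
│           ├─ s
│           │  └─ g
│           │     └─ n
│           │        └─ d *
│           └─ z
│              └─ j *
└─ w
   └─ x
      └─ a
         └─ x
            ├─ h
            │  └─ x
            │     └─ t
            │        └─ j *
            ├─ w
            │  └─ w *
            └─ y *
Counting every labelled node above: 30.

30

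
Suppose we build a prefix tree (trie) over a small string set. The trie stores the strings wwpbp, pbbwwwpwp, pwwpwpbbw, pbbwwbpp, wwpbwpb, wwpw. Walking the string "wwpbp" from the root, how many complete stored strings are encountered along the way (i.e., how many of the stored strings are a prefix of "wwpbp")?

Walk "wwpbp" from the root; an end-of-word marker is hit whenever a stored word is a prefix of "wwpbp".
Prefixes of the query that are stored words: "wwpbp"
Count: 1

1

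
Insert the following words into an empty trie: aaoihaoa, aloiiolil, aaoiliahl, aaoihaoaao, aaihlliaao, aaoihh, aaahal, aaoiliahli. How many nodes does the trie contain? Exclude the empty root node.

37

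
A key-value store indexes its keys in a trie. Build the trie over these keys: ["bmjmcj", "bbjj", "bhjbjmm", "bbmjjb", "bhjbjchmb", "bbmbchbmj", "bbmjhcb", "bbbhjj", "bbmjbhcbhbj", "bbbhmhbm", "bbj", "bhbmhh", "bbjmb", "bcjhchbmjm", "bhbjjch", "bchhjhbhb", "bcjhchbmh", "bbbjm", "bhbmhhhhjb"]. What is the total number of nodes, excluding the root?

80

Insert word by word; a character creates a node only if that edge doesn't already exist:
  "bmjmcj" → 6 new (b, m, j, m, c, j)
  "bbjj" → prefix "b" already present; 3 new (b, j, j)
  "bhjbjmm" → prefix "b" already present; 6 new (h, j, b, j, m, m)
  "bbmjjb" → prefix "bb" already present; 4 new (m, j, j, b)
  "bhjbjchmb" → prefix "bhjbj" already present; 4 new (c, h, m, b)
  "bbmbchbmj" → prefix "bbm" already present; 6 new (b, c, h, b, m, j)
  "bbmjhcb" → prefix "bbmj" already present; 3 new (h, c, b)
  "bbbhjj" → prefix "bb" already present; 4 new (b, h, j, j)
  "bbmjbhcbhbj" → prefix "bbmj" already present; 7 new (b, h, c, b, h, b, j)
  "bbbhmhbm" → prefix "bbbh" already present; 4 new (m, h, b, m)
  "bbj" → prefix "bbj" already present; 0 new (none)
  "bhbmhh" → prefix "bh" already present; 4 new (b, m, h, h)
  "bbjmb" → prefix "bbj" already present; 2 new (m, b)
  "bcjhchbmjm" → prefix "b" already present; 9 new (c, j, h, c, h, b, m, j, m)
  "bhbjjch" → prefix "bhb" already present; 4 new (j, j, c, h)
  "bchhjhbhb" → prefix "bc" already present; 7 new (h, h, j, h, b, h, b)
  "bcjhchbmh" → prefix "bcjhchbm" already present; 1 new (h)
  "bbbjm" → prefix "bbb" already present; 2 new (j, m)
  "bhbmhhhhjb" → prefix "bhbmhh" already present; 4 new (h, h, j, b)
Total nodes = 6 + 3 + 6 + 4 + 4 + 6 + 3 + 4 + 7 + 4 + 0 + 4 + 2 + 9 + 4 + 7 + 1 + 2 + 4 = 80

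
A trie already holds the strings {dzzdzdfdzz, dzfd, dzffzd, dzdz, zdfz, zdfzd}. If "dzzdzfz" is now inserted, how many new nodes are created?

2

The longest prefix of "dzzdzfz" already in the trie is "dzzdz" (length 5).
Each of the 2 remaining characters creates one node.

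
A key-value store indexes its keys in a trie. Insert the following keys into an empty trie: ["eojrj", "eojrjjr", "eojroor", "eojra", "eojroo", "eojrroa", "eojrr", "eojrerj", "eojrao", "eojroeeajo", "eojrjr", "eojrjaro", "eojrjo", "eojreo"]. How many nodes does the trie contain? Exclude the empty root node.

29

Insert word by word; a character creates a node only if that edge doesn't already exist:
  "eojrj" → 5 new (e, o, j, r, j)
  "eojrjjr" → prefix "eojrj" already present; 2 new (j, r)
  "eojroor" → prefix "eojr" already present; 3 new (o, o, r)
  "eojra" → prefix "eojr" already present; 1 new (a)
  "eojroo" → prefix "eojroo" already present; 0 new (none)
  "eojrroa" → prefix "eojr" already present; 3 new (r, o, a)
  "eojrr" → prefix "eojrr" already present; 0 new (none)
  "eojrerj" → prefix "eojr" already present; 3 new (e, r, j)
  "eojrao" → prefix "eojra" already present; 1 new (o)
  "eojroeeajo" → prefix "eojro" already present; 5 new (e, e, a, j, o)
  "eojrjr" → prefix "eojrj" already present; 1 new (r)
  "eojrjaro" → prefix "eojrj" already present; 3 new (a, r, o)
  "eojrjo" → prefix "eojrj" already present; 1 new (o)
  "eojreo" → prefix "eojre" already present; 1 new (o)
Total nodes = 5 + 2 + 3 + 1 + 0 + 3 + 0 + 3 + 1 + 5 + 1 + 3 + 1 + 1 = 29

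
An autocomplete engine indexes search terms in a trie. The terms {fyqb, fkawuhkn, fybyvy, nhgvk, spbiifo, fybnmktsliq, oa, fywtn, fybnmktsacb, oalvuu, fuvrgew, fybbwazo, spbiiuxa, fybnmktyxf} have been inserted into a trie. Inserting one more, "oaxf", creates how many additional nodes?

2

The longest prefix of "oaxf" already in the trie is "oa" (length 2).
Each of the 2 remaining characters creates one node.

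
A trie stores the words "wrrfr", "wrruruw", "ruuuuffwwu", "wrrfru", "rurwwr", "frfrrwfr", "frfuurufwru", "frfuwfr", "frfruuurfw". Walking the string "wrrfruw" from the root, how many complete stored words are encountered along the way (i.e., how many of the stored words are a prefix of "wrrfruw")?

2

Traverse "wrrfruw" character by character; count nodes along the way that are marked as word ends.
Prefixes of the query that are stored words: "wrrfr", "wrrfru"
Count: 2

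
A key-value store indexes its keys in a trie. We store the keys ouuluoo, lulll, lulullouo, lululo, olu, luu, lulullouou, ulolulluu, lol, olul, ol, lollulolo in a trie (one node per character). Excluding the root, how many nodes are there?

41

For each word, the new-node count is its length minus the longest prefix already in the trie:
  "ouuluoo" → 7 new (o, u, u, l, u, o, o)
  "lulll" → 5 new (l, u, l, l, l)
  "lulullouo" → prefix "lul" already present; 6 new (u, l, l, o, u, o)
  "lululo" → prefix "lulul" already present; 1 new (o)
  "olu" → prefix "o" already present; 2 new (l, u)
  "luu" → prefix "lu" already present; 1 new (u)
  "lulullouou" → prefix "lulullouo" already present; 1 new (u)
  "ulolulluu" → 9 new (u, l, o, l, u, l, l, u, u)
  "lol" → prefix "l" already present; 2 new (o, l)
  "olul" → prefix "olu" already present; 1 new (l)
  "ol" → prefix "ol" already present; 0 new (none)
  "lollulolo" → prefix "lol" already present; 6 new (l, u, l, o, l, o)
Total nodes = 7 + 5 + 6 + 1 + 2 + 1 + 1 + 9 + 2 + 1 + 0 + 6 = 41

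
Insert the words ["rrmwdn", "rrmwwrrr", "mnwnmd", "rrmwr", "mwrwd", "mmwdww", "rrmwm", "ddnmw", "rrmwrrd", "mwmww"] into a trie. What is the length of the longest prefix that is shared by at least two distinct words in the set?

Look for the deepest trie node that still has at least two words in its subtree.
e.g. "rrmwr" and "rrmwrrd" share the prefix "rrmwr" of length 5; no pair shares a longer one.
Longest shared-prefix length: 5

5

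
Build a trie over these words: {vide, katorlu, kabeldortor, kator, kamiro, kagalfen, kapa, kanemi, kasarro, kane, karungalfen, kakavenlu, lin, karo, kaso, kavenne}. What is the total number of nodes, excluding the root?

67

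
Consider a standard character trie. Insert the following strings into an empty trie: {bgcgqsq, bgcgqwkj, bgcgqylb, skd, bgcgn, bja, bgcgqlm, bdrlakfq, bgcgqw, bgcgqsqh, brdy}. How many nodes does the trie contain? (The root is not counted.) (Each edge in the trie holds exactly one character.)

Trace insertions, counting only characters that open a new branch:
  "bgcgqsq" → 7 new (b, g, c, g, q, s, q)
  "bgcgqwkj" → prefix "bgcgq" already present; 3 new (w, k, j)
  "bgcgqylb" → prefix "bgcgq" already present; 3 new (y, l, b)
  "skd" → 3 new (s, k, d)
  "bgcgn" → prefix "bgcg" already present; 1 new (n)
  "bja" → prefix "b" already present; 2 new (j, a)
  "bgcgqlm" → prefix "bgcgq" already present; 2 new (l, m)
  "bdrlakfq" → prefix "b" already present; 7 new (d, r, l, a, k, f, q)
  "bgcgqw" → prefix "bgcgqw" already present; 0 new (none)
  "bgcgqsqh" → prefix "bgcgqsq" already present; 1 new (h)
  "brdy" → prefix "b" already present; 3 new (r, d, y)
Total nodes = 7 + 3 + 3 + 3 + 1 + 2 + 2 + 7 + 0 + 1 + 3 = 32

32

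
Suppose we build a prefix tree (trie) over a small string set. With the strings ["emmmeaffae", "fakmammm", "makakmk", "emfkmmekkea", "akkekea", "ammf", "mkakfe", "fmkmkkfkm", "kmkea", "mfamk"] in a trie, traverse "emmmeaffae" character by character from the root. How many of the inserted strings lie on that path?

1

Traverse "emmmeaffae" character by character; count nodes along the way that are marked as word ends.
Prefixes of the query that are stored words: "emmmeaffae"
Count: 1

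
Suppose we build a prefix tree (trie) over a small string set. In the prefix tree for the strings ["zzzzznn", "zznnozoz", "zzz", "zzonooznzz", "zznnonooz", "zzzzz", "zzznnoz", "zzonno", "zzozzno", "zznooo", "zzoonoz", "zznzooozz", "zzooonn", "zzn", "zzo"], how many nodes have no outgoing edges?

11

A leaf is a node with no children — equivalently, the end of a word that is not a proper prefix of any other stored word.
Those words: "zznnonooz", "zznnozoz", "zznooo", "zznzooozz", "zzonno", "zzonooznzz", "zzoonoz", "zzooonn", "zzozzno", "zzznnoz", "zzzzznn"
Leaf count: 11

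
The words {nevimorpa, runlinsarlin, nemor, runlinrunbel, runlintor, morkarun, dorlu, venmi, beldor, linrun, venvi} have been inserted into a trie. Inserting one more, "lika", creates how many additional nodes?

2

"li" is already a path in the trie; the remaining "ka" must be added.
Each of the 2 remaining characters creates one node.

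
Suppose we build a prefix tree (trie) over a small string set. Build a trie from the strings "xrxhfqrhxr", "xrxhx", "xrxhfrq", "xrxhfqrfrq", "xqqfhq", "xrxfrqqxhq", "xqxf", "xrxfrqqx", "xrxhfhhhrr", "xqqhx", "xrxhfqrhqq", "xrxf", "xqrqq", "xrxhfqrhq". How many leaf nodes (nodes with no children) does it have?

Leaves are exactly the stored words that no other stored word extends.
Those words: "xqqfhq", "xqqhx", "xqrqq", "xqxf", "xrxfrqqxhq", "xrxhfhhhrr", "xrxhfqrfrq", "xrxhfqrhqq", "xrxhfqrhxr", "xrxhfrq", "xrxhx"
Leaf count: 11

11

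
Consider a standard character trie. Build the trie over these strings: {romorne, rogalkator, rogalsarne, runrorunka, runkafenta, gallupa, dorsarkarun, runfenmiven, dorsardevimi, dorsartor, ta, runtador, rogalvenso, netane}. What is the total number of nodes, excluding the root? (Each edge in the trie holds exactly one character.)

89

Trace insertions, counting only characters that open a new branch:
  "romorne" → 7 new (r, o, m, o, r, n, e)
  "rogalkator" → prefix "ro" already present; 8 new (g, a, l, k, a, t, o, r)
  "rogalsarne" → prefix "rogal" already present; 5 new (s, a, r, n, e)
  "runrorunka" → prefix "r" already present; 9 new (u, n, r, o, r, u, n, k, a)
  "runkafenta" → prefix "run" already present; 7 new (k, a, f, e, n, t, a)
  "gallupa" → 7 new (g, a, l, l, u, p, a)
  "dorsarkarun" → 11 new (d, o, r, s, a, r, k, a, r, u, n)
  "runfenmiven" → prefix "run" already present; 8 new (f, e, n, m, i, v, e, n)
  "dorsardevimi" → prefix "dorsar" already present; 6 new (d, e, v, i, m, i)
  "dorsartor" → prefix "dorsar" already present; 3 new (t, o, r)
  "ta" → 2 new (t, a)
  "runtador" → prefix "run" already present; 5 new (t, a, d, o, r)
  "rogalvenso" → prefix "rogal" already present; 5 new (v, e, n, s, o)
  "netane" → 6 new (n, e, t, a, n, e)
Total nodes = 7 + 8 + 5 + 9 + 7 + 7 + 11 + 8 + 6 + 3 + 2 + 5 + 5 + 6 = 89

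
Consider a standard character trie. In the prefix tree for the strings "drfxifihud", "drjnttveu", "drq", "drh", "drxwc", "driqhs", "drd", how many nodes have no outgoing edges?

A leaf is a node with no children — equivalently, the end of a word that is not a proper prefix of any other stored word.
Those words: "drd", "drfxifihud", "drh", "driqhs", "drjnttveu", "drq", "drxwc"
Leaf count: 7

7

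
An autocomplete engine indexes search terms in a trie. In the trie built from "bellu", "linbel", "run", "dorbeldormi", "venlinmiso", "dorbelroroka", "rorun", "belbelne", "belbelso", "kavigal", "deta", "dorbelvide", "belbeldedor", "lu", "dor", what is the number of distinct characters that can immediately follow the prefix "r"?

Follow the path "r" to its node, then look at its outgoing edges.
Characters that immediately follow "r" among the stored strings: {o, u}.
That node has 2 child edges.

2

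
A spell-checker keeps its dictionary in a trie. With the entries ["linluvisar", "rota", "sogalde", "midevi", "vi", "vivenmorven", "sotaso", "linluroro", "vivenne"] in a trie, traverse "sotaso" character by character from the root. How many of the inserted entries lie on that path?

1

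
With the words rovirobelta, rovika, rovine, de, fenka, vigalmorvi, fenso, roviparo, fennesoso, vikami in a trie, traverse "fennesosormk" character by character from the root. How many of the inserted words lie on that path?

Check each prefix of "fennesosormk" against the stored set — each match is an end-marker on the path.
Prefixes of the query that are stored words: "fennesoso"
Count: 1

1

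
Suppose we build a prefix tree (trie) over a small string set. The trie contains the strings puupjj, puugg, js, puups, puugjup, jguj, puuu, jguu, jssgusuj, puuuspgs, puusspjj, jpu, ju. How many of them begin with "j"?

6

Walk to "j"; the words in its subtree are exactly those with that prefix.
Words under "j": jguj, jguu, jpu, js, jssgusuj, ju
Count: 6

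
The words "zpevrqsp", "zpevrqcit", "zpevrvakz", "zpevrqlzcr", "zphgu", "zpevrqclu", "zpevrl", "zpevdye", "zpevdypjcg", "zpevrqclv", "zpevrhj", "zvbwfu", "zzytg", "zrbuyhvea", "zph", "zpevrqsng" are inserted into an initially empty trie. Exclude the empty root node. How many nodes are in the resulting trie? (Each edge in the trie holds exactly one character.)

54

For each word, the new-node count is its length minus the longest prefix already in the trie:
  "zpevrqsp" → 8 new (z, p, e, v, r, q, s, p)
  "zpevrqcit" → prefix "zpevrq" already present; 3 new (c, i, t)
  "zpevrvakz" → prefix "zpevr" already present; 4 new (v, a, k, z)
  "zpevrqlzcr" → prefix "zpevrq" already present; 4 new (l, z, c, r)
  "zphgu" → prefix "zp" already present; 3 new (h, g, u)
  "zpevrqclu" → prefix "zpevrqc" already present; 2 new (l, u)
  "zpevrl" → prefix "zpevr" already present; 1 new (l)
  "zpevdye" → prefix "zpev" already present; 3 new (d, y, e)
  "zpevdypjcg" → prefix "zpevdy" already present; 4 new (p, j, c, g)
  "zpevrqclv" → prefix "zpevrqcl" already present; 1 new (v)
  "zpevrhj" → prefix "zpevr" already present; 2 new (h, j)
  "zvbwfu" → prefix "z" already present; 5 new (v, b, w, f, u)
  "zzytg" → prefix "z" already present; 4 new (z, y, t, g)
  "zrbuyhvea" → prefix "z" already present; 8 new (r, b, u, y, h, v, e, a)
  "zph" → prefix "zph" already present; 0 new (none)
  "zpevrqsng" → prefix "zpevrqs" already present; 2 new (n, g)
Total nodes = 8 + 3 + 4 + 4 + 3 + 2 + 1 + 3 + 4 + 1 + 2 + 5 + 4 + 8 + 0 + 2 = 54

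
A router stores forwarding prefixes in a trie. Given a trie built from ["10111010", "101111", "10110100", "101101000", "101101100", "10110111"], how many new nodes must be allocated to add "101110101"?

The longest prefix of "101110101" already in the trie is "10111010" (length 8).
Each of the 1 remaining characters creates one node.

1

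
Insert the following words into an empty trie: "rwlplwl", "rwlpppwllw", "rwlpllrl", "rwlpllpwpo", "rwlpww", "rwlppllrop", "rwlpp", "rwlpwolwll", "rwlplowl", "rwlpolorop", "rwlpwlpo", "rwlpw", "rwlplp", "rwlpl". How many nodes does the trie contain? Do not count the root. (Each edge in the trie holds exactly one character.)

Trace insertions, counting only characters that open a new branch:
  "rwlplwl" → 7 new (r, w, l, p, l, w, l)
  "rwlpppwllw" → prefix "rwlp" already present; 6 new (p, p, w, l, l, w)
  "rwlpllrl" → prefix "rwlpl" already present; 3 new (l, r, l)
  "rwlpllpwpo" → prefix "rwlpll" already present; 4 new (p, w, p, o)
  "rwlpww" → prefix "rwlp" already present; 2 new (w, w)
  "rwlppllrop" → prefix "rwlpp" already present; 5 new (l, l, r, o, p)
  "rwlpp" → prefix "rwlpp" already present; 0 new (none)
  "rwlpwolwll" → prefix "rwlpw" already present; 5 new (o, l, w, l, l)
  "rwlplowl" → prefix "rwlpl" already present; 3 new (o, w, l)
  "rwlpolorop" → prefix "rwlp" already present; 6 new (o, l, o, r, o, p)
  "rwlpwlpo" → prefix "rwlpw" already present; 3 new (l, p, o)
  "rwlpw" → prefix "rwlpw" already present; 0 new (none)
  "rwlplp" → prefix "rwlpl" already present; 1 new (p)
  "rwlpl" → prefix "rwlpl" already present; 0 new (none)
Total nodes = 7 + 6 + 3 + 4 + 2 + 5 + 0 + 5 + 3 + 6 + 3 + 0 + 1 + 0 = 45

45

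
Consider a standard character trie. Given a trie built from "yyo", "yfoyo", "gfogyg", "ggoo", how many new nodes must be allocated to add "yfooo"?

"yfo" is already a path in the trie; the remaining "oo" must be added.
Each of the 2 remaining characters creates one node.

2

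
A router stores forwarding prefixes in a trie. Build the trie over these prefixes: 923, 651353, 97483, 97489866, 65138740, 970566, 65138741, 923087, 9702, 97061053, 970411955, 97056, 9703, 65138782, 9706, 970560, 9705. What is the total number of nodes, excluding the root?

45

For each word, the new-node count is its length minus the longest prefix already in the trie:
  "923" → 3 new (9, 2, 3)
  "651353" → 6 new (6, 5, 1, 3, 5, 3)
  "97483" → prefix "9" already present; 4 new (7, 4, 8, 3)
  "97489866" → prefix "9748" already present; 4 new (9, 8, 6, 6)
  "65138740" → prefix "6513" already present; 4 new (8, 7, 4, 0)
  "970566" → prefix "97" already present; 4 new (0, 5, 6, 6)
  "65138741" → prefix "6513874" already present; 1 new (1)
  "923087" → prefix "923" already present; 3 new (0, 8, 7)
  "9702" → prefix "970" already present; 1 new (2)
  "97061053" → prefix "970" already present; 5 new (6, 1, 0, 5, 3)
  "970411955" → prefix "970" already present; 6 new (4, 1, 1, 9, 5, 5)
  "97056" → prefix "97056" already present; 0 new (none)
  "9703" → prefix "970" already present; 1 new (3)
  "65138782" → prefix "651387" already present; 2 new (8, 2)
  "9706" → prefix "9706" already present; 0 new (none)
  "970560" → prefix "97056" already present; 1 new (0)
  "9705" → prefix "9705" already present; 0 new (none)
Total nodes = 3 + 6 + 4 + 4 + 4 + 4 + 1 + 3 + 1 + 5 + 6 + 0 + 1 + 2 + 0 + 1 + 0 = 45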